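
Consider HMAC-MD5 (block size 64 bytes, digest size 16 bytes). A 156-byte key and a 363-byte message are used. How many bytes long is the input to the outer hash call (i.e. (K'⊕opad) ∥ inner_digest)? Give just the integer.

80

Key is 156 > 64 bytes, so it is hashed to 16 bytes then zero-padded to 64: |K'| = 64.
Outer input = (K'⊕opad) ∥ H(inner) → 64 + 16 = 80 bytes.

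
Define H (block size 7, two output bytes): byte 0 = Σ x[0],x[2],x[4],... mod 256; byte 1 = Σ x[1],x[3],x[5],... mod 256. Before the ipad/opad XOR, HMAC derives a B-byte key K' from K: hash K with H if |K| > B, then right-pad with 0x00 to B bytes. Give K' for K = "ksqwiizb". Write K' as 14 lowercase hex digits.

bfb50000000000

|K| = 8 > B = 7, so first hash the key.
H(K): even-index sum = 447 mod 256 = 191; odd-index sum = 437 mod 256 = 181 → bf b5.
Zero-pad H(K) = bf b5 to 7 bytes: K' = bf b5 00 00 00 00 00.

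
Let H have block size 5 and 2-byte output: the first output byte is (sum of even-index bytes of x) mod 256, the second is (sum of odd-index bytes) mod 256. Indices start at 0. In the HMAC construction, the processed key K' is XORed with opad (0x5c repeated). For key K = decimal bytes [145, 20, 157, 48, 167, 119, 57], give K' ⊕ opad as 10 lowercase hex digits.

Key decimal bytes [145, 20, 157, 48, 167, 119, 57] = 91 14 9d 30 a7 77 39 is 7 bytes > B = 5, so hash it first: H(key) = 0e bb, then zero-pad to 5 bytes: K' = 0e bb 00 00 00.
XOR each byte with 0x5c: 0e⊕5c=52, bb⊕5c=e7, 00⊕5c=5c, 00⊕5c=5c, 00⊕5c=5c.

52e75c5c5c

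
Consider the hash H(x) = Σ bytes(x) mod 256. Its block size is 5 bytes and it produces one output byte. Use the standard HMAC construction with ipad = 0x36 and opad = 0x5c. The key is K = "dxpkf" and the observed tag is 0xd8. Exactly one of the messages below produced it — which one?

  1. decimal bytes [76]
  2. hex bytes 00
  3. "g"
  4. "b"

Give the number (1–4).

Key "dxpkf" = 64 78 70 6b 66 is exactly B = 5 bytes: K' = 64 78 70 6b 66.
K' ⊕ ipad = 52 4e 46 5d 50; K' ⊕ opad = 38 24 2c 37 3a.
m1: inner = H(52 4e 46 5d 50 4c) = df; tag = H(38 24 2c 37 3a df) = d8 ← matches
m2: inner = H(52 4e 46 5d 50 00) = 93; tag = H(38 24 2c 37 3a 93) = 8c
m3: inner = H(52 4e 46 5d 50 67) = fa; tag = H(38 24 2c 37 3a fa) = f3
m4: inner = H(52 4e 46 5d 50 62) = f5; tag = H(38 24 2c 37 3a f5) = ee

1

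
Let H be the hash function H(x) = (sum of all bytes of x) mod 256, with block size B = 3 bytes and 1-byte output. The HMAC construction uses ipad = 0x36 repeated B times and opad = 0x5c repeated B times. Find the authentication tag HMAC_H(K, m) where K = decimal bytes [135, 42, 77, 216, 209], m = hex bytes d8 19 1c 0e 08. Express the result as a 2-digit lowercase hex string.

Key decimal bytes [135, 42, 77, 216, 209] = 87 2a 4d d8 d1 is 5 bytes > B = 3, so hash it first: H(key) = a7, then zero-pad to 3 bytes: K' = a7 00 00.
K' ⊕ ipad = 91 36 36.  K' ⊕ opad = fb 5c 5c.
Inner input = (K'⊕ipad) ∥ m = 91 36 36 ∥ d8 19 1c 0e 08.
Inner hash: sum = 145+54+54+216+25+28+14+8 = 544; mod 256 = 32 → 20.
Outer input = (K'⊕opad) ∥ inner = fb 5c 5c ∥ 20.
Outer hash (tag): sum = 251+92+92+32 = 467; mod 256 = 211 → d3.

d3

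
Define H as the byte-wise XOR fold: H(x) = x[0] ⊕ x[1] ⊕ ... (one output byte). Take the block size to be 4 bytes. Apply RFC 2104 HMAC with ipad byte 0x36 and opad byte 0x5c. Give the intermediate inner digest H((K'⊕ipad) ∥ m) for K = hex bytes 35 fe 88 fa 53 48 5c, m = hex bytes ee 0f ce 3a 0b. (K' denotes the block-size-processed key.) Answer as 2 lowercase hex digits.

e0

Key hex bytes 35 fe 88 fa 53 48 5c is 7 bytes > B = 4, so hash it first: H(key) = fe, then zero-pad to 4 bytes: K' = fe 00 00 00.
K' ⊕ ipad = c8 36 36 36.
Inner input = c8 36 36 36 ∥ ee 0f ce 3a 0b.
Inner hash: XOR c8⊕36⊕36⊕36⊕ee⊕0f⊕ce⊕3a⊕0b = e0.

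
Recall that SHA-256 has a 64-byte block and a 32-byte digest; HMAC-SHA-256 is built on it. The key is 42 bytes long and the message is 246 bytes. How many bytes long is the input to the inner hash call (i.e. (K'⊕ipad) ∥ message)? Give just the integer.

Key is 42 ≤ 64 bytes, zero-padded: |K'| = 64.
Inner input = (K'⊕ipad) ∥ m → 64 + 246 = 310 bytes.

310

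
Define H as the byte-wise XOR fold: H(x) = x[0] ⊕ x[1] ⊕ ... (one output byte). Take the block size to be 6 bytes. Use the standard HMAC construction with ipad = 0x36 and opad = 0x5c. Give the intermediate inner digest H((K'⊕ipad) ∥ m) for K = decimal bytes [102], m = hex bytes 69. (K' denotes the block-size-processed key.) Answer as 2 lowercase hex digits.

Key decimal bytes [102] = 66 is 1 byte ≤ B = 6; zero-pad to 6 bytes: K' = 66 00 00 00 00 00.
K' ⊕ ipad = 50 36 36 36 36 36.
Inner input = 50 36 36 36 36 36 ∥ 69.
Inner hash: XOR 50⊕36⊕36⊕36⊕36⊕36⊕69 = 0f.

0f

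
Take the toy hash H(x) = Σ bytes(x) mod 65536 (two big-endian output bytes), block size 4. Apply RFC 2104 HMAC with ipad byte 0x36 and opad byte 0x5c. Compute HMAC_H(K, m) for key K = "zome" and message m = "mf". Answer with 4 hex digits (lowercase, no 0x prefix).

00eb

Key "zome" = 7a 6f 6d 65 is exactly B = 4 bytes: K' = 7a 6f 6d 65.
K' ⊕ ipad = 4c 59 5b 53.  K' ⊕ opad = 26 33 31 39.
Inner input = (K'⊕ipad) ∥ m = 4c 59 5b 53 ∥ 6d 66.
Inner hash: sum = 76+89+91+83+109+102 = 550 → 02 26.
Outer input = (K'⊕opad) ∥ inner = 26 33 31 39 ∥ 02 26.
Outer hash (tag): sum = 38+51+49+57+2+38 = 235 → 00 eb.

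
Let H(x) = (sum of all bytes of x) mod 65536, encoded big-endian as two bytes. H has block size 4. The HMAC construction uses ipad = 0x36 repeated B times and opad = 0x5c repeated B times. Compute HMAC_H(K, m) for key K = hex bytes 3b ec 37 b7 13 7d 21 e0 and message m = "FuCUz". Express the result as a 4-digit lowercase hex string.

0311

Key hex bytes 3b ec 37 b7 13 7d 21 e0 is 8 bytes > B = 4, so hash it first: H(key) = 03 a6, then zero-pad to 4 bytes: K' = 03 a6 00 00.
K' ⊕ ipad = 35 90 36 36.  K' ⊕ opad = 5f fa 5c 5c.
Inner input = (K'⊕ipad) ∥ m = 35 90 36 36 ∥ 46 75 43 55 7a.
Inner hash: sum = 53+144+54+54+70+117+67+85+122 = 766 → 02 fe.
Outer input = (K'⊕opad) ∥ inner = 5f fa 5c 5c ∥ 02 fe.
Outer hash (tag): sum = 95+250+92+92+2+254 = 785 → 03 11.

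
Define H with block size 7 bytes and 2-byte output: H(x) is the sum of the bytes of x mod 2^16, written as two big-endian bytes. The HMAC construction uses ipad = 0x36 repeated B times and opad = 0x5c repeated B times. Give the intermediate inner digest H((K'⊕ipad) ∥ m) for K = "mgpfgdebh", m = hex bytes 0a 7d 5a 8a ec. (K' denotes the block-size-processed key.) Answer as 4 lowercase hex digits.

Key "mgpfgdebh" = 6d 67 70 66 67 64 65 62 68 is 9 bytes > B = 7, so hash it first: H(key) = 03 a4, then zero-pad to 7 bytes: K' = 03 a4 00 00 00 00 00.
K' ⊕ ipad = 35 92 36 36 36 36 36.
Inner input = 35 92 36 36 36 36 36 ∥ 0a 7d 5a 8a ec.
Inner hash: sum = 53+146+54+54+54+54+54+10+125+90+138+236 = 1068 → 04 2c.

042c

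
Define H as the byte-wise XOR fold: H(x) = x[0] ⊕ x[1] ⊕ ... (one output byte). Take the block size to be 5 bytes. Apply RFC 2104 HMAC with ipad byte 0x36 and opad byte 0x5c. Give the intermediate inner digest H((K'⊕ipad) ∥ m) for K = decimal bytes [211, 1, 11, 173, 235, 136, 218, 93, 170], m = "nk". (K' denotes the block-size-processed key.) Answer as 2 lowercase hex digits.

Key decimal bytes [211, 1, 11, 173, 235, 136, 218, 93, 170] = d3 01 0b ad eb 88 da 5d aa is 9 bytes > B = 5, so hash it first: H(key) = 3a, then zero-pad to 5 bytes: K' = 3a 00 00 00 00.
K' ⊕ ipad = 0c 36 36 36 36.
Inner input = 0c 36 36 36 36 ∥ 6e 6b.
Inner hash: XOR 0c⊕36⊕36⊕36⊕36⊕6e⊕6b = 09.

09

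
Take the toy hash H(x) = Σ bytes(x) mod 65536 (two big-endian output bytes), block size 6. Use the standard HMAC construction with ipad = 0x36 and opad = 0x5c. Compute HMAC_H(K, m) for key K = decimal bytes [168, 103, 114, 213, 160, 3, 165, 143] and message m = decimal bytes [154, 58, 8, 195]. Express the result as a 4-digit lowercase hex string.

Key decimal bytes [168, 103, 114, 213, 160, 3, 165, 143] = a8 67 72 d5 a0 03 a5 8f is 8 bytes > B = 6, so hash it first: H(key) = 04 2d, then zero-pad to 6 bytes: K' = 04 2d 00 00 00 00.
K' ⊕ ipad = 32 1b 36 36 36 36.  K' ⊕ opad = 58 71 5c 5c 5c 5c.
Inner input = (K'⊕ipad) ∥ m = 32 1b 36 36 36 36 ∥ 9a 3a 08 c3.
Inner hash: sum = 50+27+54+54+54+54+154+58+8+195 = 708 → 02 c4.
Outer input = (K'⊕opad) ∥ inner = 58 71 5c 5c 5c 5c ∥ 02 c4.
Outer hash (tag): sum = 88+113+92+92+92+92+2+196 = 767 → 02 ff.

02ff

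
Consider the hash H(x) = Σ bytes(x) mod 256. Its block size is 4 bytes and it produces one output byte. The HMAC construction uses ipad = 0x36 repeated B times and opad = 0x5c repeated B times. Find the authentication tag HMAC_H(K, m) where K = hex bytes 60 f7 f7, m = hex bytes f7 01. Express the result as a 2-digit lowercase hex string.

f4

Key hex bytes 60 f7 f7 is 3 bytes ≤ B = 4; zero-pad to 4 bytes: K' = 60 f7 f7 00.
K' ⊕ ipad = 56 c1 c1 36.  K' ⊕ opad = 3c ab ab 5c.
Inner input = (K'⊕ipad) ∥ m = 56 c1 c1 36 ∥ f7 01.
Inner hash: sum = 86+193+193+54+247+1 = 774; mod 256 = 6 → 06.
Outer input = (K'⊕opad) ∥ inner = 3c ab ab 5c ∥ 06.
Outer hash (tag): sum = 60+171+171+92+6 = 500; mod 256 = 244 → f4.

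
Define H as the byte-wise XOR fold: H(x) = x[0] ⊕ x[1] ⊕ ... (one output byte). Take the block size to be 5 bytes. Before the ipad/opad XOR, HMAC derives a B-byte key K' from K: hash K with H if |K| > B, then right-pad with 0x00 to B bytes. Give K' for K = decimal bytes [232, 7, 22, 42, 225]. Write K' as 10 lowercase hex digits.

Key decimal bytes [232, 7, 22, 42, 225] = e8 07 16 2a e1 is exactly B = 5 bytes: K' = e8 07 16 2a e1.

e807162ae1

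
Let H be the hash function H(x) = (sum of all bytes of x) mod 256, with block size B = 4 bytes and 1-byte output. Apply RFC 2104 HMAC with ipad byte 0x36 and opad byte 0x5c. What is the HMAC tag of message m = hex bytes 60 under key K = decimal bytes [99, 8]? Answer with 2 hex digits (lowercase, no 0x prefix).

aa

Key decimal bytes [99, 8] = 63 08 is 2 bytes ≤ B = 4; zero-pad to 4 bytes: K' = 63 08 00 00.
K' ⊕ ipad = 55 3e 36 36.  K' ⊕ opad = 3f 54 5c 5c.
Inner input = (K'⊕ipad) ∥ m = 55 3e 36 36 ∥ 60.
Inner hash: sum = 85+62+54+54+96 = 351; mod 256 = 95 → 5f.
Outer input = (K'⊕opad) ∥ inner = 3f 54 5c 5c ∥ 5f.
Outer hash (tag): sum = 63+84+92+92+95 = 426; mod 256 = 170 → aa.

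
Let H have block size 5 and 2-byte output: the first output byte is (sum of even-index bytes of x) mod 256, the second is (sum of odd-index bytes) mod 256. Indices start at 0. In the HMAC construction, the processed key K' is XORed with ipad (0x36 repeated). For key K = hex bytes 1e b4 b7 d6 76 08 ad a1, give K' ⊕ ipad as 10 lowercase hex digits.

Key hex bytes 1e b4 b7 d6 76 08 ad a1 is 8 bytes > B = 5, so hash it first: H(key) = f8 33, then zero-pad to 5 bytes: K' = f8 33 00 00 00.
XOR each byte with 0x36: f8⊕36=ce, 33⊕36=05, 00⊕36=36, 00⊕36=36, 00⊕36=36.

ce05363636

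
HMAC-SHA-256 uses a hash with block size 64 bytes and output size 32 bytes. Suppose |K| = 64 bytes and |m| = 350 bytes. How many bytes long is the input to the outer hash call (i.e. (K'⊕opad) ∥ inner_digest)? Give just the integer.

Key is 64 ≤ 64 bytes, zero-padded: |K'| = 64.
Outer input = (K'⊕opad) ∥ H(inner) → 64 + 32 = 96 bytes.

96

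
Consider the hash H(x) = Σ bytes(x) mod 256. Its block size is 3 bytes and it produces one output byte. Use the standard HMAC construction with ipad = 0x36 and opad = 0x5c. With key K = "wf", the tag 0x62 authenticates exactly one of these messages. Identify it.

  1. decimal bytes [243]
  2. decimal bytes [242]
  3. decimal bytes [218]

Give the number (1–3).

Key "wf" = 77 66 is 2 bytes ≤ B = 3; zero-pad to 3 bytes: K' = 77 66 00.
K' ⊕ ipad = 41 50 36; K' ⊕ opad = 2b 3a 5c.
m1: inner = H(41 50 36 f3) = ba; tag = H(2b 3a 5c ba) = 7b
m2: inner = H(41 50 36 f2) = b9; tag = H(2b 3a 5c b9) = 7a
m3: inner = H(41 50 36 da) = a1; tag = H(2b 3a 5c a1) = 62 ← matches

3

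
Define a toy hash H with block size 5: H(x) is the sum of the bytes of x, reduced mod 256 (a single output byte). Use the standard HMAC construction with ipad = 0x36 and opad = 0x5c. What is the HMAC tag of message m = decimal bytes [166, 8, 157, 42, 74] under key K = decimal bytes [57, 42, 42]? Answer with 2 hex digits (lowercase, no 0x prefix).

Key decimal bytes [57, 42, 42] = 39 2a 2a is 3 bytes ≤ B = 5; zero-pad to 5 bytes: K' = 39 2a 2a 00 00.
K' ⊕ ipad = 0f 1c 1c 36 36.  K' ⊕ opad = 65 76 76 5c 5c.
Inner input = (K'⊕ipad) ∥ m = 0f 1c 1c 36 36 ∥ a6 08 9d 2a 4a.
Inner hash: sum = 15+28+28+54+54+166+8+157+42+74 = 626; mod 256 = 114 → 72.
Outer input = (K'⊕opad) ∥ inner = 65 76 76 5c 5c ∥ 72.
Outer hash (tag): sum = 101+118+118+92+92+114 = 635; mod 256 = 123 → 7b.

7b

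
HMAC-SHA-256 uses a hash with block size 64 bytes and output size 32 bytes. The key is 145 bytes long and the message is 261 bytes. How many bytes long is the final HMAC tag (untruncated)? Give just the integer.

32

The tag is one SHA-256 digest: 32 bytes.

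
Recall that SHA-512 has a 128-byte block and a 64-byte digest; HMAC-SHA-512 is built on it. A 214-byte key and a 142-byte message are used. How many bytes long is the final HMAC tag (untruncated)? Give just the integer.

The tag is one SHA-512 digest: 64 bytes.

64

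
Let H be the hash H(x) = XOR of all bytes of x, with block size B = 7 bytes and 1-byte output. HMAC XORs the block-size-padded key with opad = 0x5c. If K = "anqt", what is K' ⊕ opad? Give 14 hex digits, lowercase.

Key "anqt" = 61 6e 71 74 is 4 bytes ≤ B = 7; zero-pad to 7 bytes: K' = 61 6e 71 74 00 00 00.
XOR each byte with 0x5c: 61⊕5c=3d, 6e⊕5c=32, 71⊕5c=2d, 74⊕5c=28, 00⊕5c=5c, 00⊕5c=5c, 00⊕5c=5c.

3d322d285c5c5c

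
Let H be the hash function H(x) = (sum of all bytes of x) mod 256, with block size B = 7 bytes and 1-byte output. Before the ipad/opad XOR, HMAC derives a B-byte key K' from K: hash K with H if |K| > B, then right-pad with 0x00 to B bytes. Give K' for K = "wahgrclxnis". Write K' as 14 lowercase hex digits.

aa000000000000

|K| = 11 > B = 7, so first hash the key.
H(K): sum = 119+97+104+103+114+99+108+120+110+105+115 = 1194; mod 256 = 170 → aa.
Zero-pad H(K) = aa to 7 bytes: K' = aa 00 00 00 00 00 00.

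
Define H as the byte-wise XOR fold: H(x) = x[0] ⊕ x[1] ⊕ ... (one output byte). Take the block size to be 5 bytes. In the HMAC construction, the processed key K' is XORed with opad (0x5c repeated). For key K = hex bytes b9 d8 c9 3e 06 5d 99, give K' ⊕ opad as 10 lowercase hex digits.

085c5c5c5c

Key hex bytes b9 d8 c9 3e 06 5d 99 is 7 bytes > B = 5, so hash it first: H(key) = 54, then zero-pad to 5 bytes: K' = 54 00 00 00 00.
XOR each byte with 0x5c: 54⊕5c=08, 00⊕5c=5c, 00⊕5c=5c, 00⊕5c=5c, 00⊕5c=5c.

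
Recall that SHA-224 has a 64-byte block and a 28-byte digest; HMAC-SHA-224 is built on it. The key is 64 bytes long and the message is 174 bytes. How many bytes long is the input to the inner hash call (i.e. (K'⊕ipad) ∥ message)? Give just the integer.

Key is 64 ≤ 64 bytes, zero-padded: |K'| = 64.
Inner input = (K'⊕ipad) ∥ m → 64 + 174 = 238 bytes.

238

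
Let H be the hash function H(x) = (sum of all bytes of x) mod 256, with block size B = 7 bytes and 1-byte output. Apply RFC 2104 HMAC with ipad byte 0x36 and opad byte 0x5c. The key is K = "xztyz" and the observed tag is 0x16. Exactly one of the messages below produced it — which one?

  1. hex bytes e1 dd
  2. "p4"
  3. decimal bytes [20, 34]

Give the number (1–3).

Key "xztyz" = 78 7a 74 79 7a is 5 bytes ≤ B = 7; zero-pad to 7 bytes: K' = 78 7a 74 79 7a 00 00.
K' ⊕ ipad = 4e 4c 42 4f 4c 36 36; K' ⊕ opad = 24 26 28 25 26 5c 5c.
m1: inner = H(4e 4c 42 4f 4c 36 36 e1 dd) = a1; tag = H(24 26 28 25 26 5c 5c a1) = 16 ← matches
m2: inner = H(4e 4c 42 4f 4c 36 36 70 34) = 87; tag = H(24 26 28 25 26 5c 5c 87) = fc
m3: inner = H(4e 4c 42 4f 4c 36 36 14 22) = 19; tag = H(24 26 28 25 26 5c 5c 19) = 8e

1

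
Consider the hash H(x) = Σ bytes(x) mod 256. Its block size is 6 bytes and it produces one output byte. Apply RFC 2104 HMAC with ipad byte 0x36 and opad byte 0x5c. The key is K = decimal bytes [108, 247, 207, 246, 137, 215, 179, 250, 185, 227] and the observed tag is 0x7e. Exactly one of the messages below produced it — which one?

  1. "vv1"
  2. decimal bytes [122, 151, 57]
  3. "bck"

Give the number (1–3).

3

Key decimal bytes [108, 247, 207, 246, 137, 215, 179, 250, 185, 227] = 6c f7 cf f6 89 d7 b3 fa b9 e3 is 10 bytes > B = 6, so hash it first: H(key) = d1, then zero-pad to 6 bytes: K' = d1 00 00 00 00 00.
K' ⊕ ipad = e7 36 36 36 36 36; K' ⊕ opad = 8d 5c 5c 5c 5c 5c.
m1: inner = H(e7 36 36 36 36 36 76 76 31) = 12; tag = H(8d 5c 5c 5c 5c 5c 12) = 6b
m2: inner = H(e7 36 36 36 36 36 7a 97 39) = 3f; tag = H(8d 5c 5c 5c 5c 5c 3f) = 98
m3: inner = H(e7 36 36 36 36 36 62 63 6b) = 25; tag = H(8d 5c 5c 5c 5c 5c 25) = 7e ← matches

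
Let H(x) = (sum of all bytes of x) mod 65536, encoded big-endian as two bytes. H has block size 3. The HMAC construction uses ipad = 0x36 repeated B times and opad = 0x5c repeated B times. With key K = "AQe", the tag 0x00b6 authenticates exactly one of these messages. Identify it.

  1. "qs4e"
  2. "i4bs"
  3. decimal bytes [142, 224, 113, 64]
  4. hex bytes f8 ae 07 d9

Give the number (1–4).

Key "AQe" = 41 51 65 is exactly B = 3 bytes: K' = 41 51 65.
K' ⊕ ipad = 77 67 53; K' ⊕ opad = 1d 0d 39.
m1: inner = H(77 67 53 71 73 34 65) = 02 ae; tag = H(1d 0d 39 02 ae) = 0113
m2: inner = H(77 67 53 69 34 62 73) = 02 a3; tag = H(1d 0d 39 02 a3) = 0108
m3: inner = H(77 67 53 8e e0 71 40) = 03 50; tag = H(1d 0d 39 03 50) = 00b6 ← matches
m4: inner = H(77 67 53 f8 ae 07 d9) = 03 b7; tag = H(1d 0d 39 03 b7) = 011d

3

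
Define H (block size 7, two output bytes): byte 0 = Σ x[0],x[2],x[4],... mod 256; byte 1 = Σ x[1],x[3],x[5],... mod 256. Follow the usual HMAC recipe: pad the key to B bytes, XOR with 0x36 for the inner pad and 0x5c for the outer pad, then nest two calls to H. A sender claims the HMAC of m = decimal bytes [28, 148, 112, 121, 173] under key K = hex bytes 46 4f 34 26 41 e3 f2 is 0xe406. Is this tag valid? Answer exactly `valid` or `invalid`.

valid

Key hex bytes 46 4f 34 26 41 e3 f2 is exactly B = 7 bytes: K' = 46 4f 34 26 41 e3 f2.
K' ⊕ ipad = 70 79 02 10 77 d5 c4; K' ⊕ opad = 1a 13 68 7a 1d bf ae.
Inner hash: even-index sum = 698 mod 256 = 186; odd-index sum = 663 mod 256 = 151 → ba 97.
Outer hash (recomputed tag): even-index sum = 484 mod 256 = 228; odd-index sum = 518 mod 256 = 6 → e4 06.
Recomputed tag = e406; claimed = e406 → match.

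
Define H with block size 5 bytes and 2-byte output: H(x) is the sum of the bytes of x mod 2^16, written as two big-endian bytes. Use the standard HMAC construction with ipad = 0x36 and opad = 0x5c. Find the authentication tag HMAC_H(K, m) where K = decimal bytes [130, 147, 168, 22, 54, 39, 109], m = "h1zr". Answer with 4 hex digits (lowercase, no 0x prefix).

023c

Key decimal bytes [130, 147, 168, 22, 54, 39, 109] = 82 93 a8 16 36 27 6d is 7 bytes > B = 5, so hash it first: H(key) = 02 9d, then zero-pad to 5 bytes: K' = 02 9d 00 00 00.
K' ⊕ ipad = 34 ab 36 36 36.  K' ⊕ opad = 5e c1 5c 5c 5c.
Inner input = (K'⊕ipad) ∥ m = 34 ab 36 36 36 ∥ 68 31 7a 72.
Inner hash: sum = 52+171+54+54+54+104+49+122+114 = 774 → 03 06.
Outer input = (K'⊕opad) ∥ inner = 5e c1 5c 5c 5c ∥ 03 06.
Outer hash (tag): sum = 94+193+92+92+92+3+6 = 572 → 02 3c.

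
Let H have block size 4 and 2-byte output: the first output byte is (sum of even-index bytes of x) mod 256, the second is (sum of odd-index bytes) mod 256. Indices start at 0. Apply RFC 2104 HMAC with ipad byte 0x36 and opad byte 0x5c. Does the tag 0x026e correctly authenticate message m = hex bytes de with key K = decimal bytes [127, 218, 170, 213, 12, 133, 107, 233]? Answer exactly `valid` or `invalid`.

invalid

Key decimal bytes [127, 218, 170, 213, 12, 133, 107, 233] = 7f da aa d5 0c 85 6b e9 is 8 bytes > B = 4, so hash it first: H(key) = a0 1d, then zero-pad to 4 bytes: K' = a0 1d 00 00.
K' ⊕ ipad = 96 2b 36 36; K' ⊕ opad = fc 41 5c 5c.
Inner hash: even-index sum = 426 mod 256 = 170; odd-index sum = 97 mod 256 = 97 → aa 61.
Outer hash (recomputed tag): even-index sum = 514 mod 256 = 2; odd-index sum = 254 mod 256 = 254 → 02 fe.
Recomputed tag = 02fe; claimed = 026e → mismatch.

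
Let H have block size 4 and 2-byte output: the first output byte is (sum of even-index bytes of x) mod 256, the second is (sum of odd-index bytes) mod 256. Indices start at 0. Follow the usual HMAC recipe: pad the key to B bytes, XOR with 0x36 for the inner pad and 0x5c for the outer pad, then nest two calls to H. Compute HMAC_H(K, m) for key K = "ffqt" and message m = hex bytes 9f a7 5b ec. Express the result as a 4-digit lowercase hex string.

Key "ffqt" = 66 66 71 74 is exactly B = 4 bytes: K' = 66 66 71 74.
K' ⊕ ipad = 50 50 47 42.  K' ⊕ opad = 3a 3a 2d 28.
Inner input = (K'⊕ipad) ∥ m = 50 50 47 42 ∥ 9f a7 5b ec.
Inner hash: even-index sum = 401 mod 256 = 145; odd-index sum = 549 mod 256 = 37 → 91 25.
Outer input = (K'⊕opad) ∥ inner = 3a 3a 2d 28 ∥ 91 25.
Outer hash (tag): even-index sum = 248 mod 256 = 248; odd-index sum = 135 mod 256 = 135 → f8 87.

f887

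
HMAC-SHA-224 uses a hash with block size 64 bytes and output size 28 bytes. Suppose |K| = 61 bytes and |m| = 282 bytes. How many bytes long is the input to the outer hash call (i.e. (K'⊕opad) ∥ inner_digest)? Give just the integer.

92

Key is 61 ≤ 64 bytes, zero-padded: |K'| = 64.
Outer input = (K'⊕opad) ∥ H(inner) → 64 + 28 = 92 bytes.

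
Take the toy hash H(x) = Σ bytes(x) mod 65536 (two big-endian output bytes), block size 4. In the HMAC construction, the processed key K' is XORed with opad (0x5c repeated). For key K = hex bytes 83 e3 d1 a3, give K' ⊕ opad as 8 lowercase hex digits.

Key hex bytes 83 e3 d1 a3 is exactly B = 4 bytes: K' = 83 e3 d1 a3.
XOR each byte with 0x5c: 83⊕5c=df, e3⊕5c=bf, d1⊕5c=8d, a3⊕5c=ff.

dfbf8dff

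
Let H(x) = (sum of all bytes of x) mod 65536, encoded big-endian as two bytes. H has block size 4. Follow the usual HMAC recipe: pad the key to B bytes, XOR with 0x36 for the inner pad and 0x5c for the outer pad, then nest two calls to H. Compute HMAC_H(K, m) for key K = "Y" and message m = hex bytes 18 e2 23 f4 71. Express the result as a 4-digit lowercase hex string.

01af

Key "Y" = 59 is 1 byte ≤ B = 4; zero-pad to 4 bytes: K' = 59 00 00 00.
K' ⊕ ipad = 6f 36 36 36.  K' ⊕ opad = 05 5c 5c 5c.
Inner input = (K'⊕ipad) ∥ m = 6f 36 36 36 ∥ 18 e2 23 f4 71.
Inner hash: sum = 111+54+54+54+24+226+35+244+113 = 915 → 03 93.
Outer input = (K'⊕opad) ∥ inner = 05 5c 5c 5c ∥ 03 93.
Outer hash (tag): sum = 5+92+92+92+3+147 = 431 → 01 af.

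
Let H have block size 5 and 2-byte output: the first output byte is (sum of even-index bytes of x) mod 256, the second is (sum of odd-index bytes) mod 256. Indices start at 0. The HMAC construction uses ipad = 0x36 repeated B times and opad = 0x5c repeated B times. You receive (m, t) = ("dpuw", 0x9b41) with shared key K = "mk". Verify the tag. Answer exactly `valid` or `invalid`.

invalid

Key "mk" = 6d 6b is 2 bytes ≤ B = 5; zero-pad to 5 bytes: K' = 6d 6b 00 00 00.
K' ⊕ ipad = 5b 5d 36 36 36; K' ⊕ opad = 31 37 5c 5c 5c.
Inner hash: even-index sum = 430 mod 256 = 174; odd-index sum = 364 mod 256 = 108 → ae 6c.
Outer hash (recomputed tag): even-index sum = 341 mod 256 = 85; odd-index sum = 321 mod 256 = 65 → 55 41.
Recomputed tag = 5541; claimed = 9b41 → mismatch.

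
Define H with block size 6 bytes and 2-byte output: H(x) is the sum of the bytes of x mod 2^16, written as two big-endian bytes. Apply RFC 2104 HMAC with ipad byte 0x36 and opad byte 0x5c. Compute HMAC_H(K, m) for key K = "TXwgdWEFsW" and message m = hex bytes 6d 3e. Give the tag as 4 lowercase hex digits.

Key "TXwgdWEFsW" = 54 58 77 67 64 57 45 46 73 57 is 10 bytes > B = 6, so hash it first: H(key) = 03 9a, then zero-pad to 6 bytes: K' = 03 9a 00 00 00 00.
K' ⊕ ipad = 35 ac 36 36 36 36.  K' ⊕ opad = 5f c6 5c 5c 5c 5c.
Inner input = (K'⊕ipad) ∥ m = 35 ac 36 36 36 36 ∥ 6d 3e.
Inner hash: sum = 53+172+54+54+54+54+109+62 = 612 → 02 64.
Outer input = (K'⊕opad) ∥ inner = 5f c6 5c 5c 5c 5c ∥ 02 64.
Outer hash (tag): sum = 95+198+92+92+92+92+2+100 = 763 → 02 fb.

02fb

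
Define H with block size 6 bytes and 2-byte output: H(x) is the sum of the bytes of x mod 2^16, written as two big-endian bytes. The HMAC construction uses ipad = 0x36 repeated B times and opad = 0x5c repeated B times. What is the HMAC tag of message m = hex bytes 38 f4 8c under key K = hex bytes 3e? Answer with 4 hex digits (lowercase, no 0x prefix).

02fe

Key hex bytes 3e is 1 byte ≤ B = 6; zero-pad to 6 bytes: K' = 3e 00 00 00 00 00.
K' ⊕ ipad = 08 36 36 36 36 36.  K' ⊕ opad = 62 5c 5c 5c 5c 5c.
Inner input = (K'⊕ipad) ∥ m = 08 36 36 36 36 36 ∥ 38 f4 8c.
Inner hash: sum = 8+54+54+54+54+54+56+244+140 = 718 → 02 ce.
Outer input = (K'⊕opad) ∥ inner = 62 5c 5c 5c 5c 5c ∥ 02 ce.
Outer hash (tag): sum = 98+92+92+92+92+92+2+206 = 766 → 02 fe.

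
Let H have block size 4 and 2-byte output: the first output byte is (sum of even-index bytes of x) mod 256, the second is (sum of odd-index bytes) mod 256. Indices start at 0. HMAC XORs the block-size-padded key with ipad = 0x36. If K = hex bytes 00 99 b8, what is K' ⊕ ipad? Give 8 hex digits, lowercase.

36af8e36

Key hex bytes 00 99 b8 is 3 bytes ≤ B = 4; zero-pad to 4 bytes: K' = 00 99 b8 00.
XOR each byte with 0x36: 00⊕36=36, 99⊕36=af, b8⊕36=8e, 00⊕36=36.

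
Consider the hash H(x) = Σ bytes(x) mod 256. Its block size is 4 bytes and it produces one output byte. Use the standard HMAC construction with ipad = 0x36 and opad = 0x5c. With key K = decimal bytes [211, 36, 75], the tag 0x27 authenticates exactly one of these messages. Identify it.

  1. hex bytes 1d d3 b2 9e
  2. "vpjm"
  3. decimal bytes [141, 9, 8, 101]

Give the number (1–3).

Key decimal bytes [211, 36, 75] = d3 24 4b is 3 bytes ≤ B = 4; zero-pad to 4 bytes: K' = d3 24 4b 00.
K' ⊕ ipad = e5 12 7d 36; K' ⊕ opad = 8f 78 17 5c.
m1: inner = H(e5 12 7d 36 1d d3 b2 9e) = ea; tag = H(8f 78 17 5c ea) = 64
m2: inner = H(e5 12 7d 36 76 70 6a 6d) = 67; tag = H(8f 78 17 5c 67) = e1
m3: inner = H(e5 12 7d 36 8d 09 08 65) = ad; tag = H(8f 78 17 5c ad) = 27 ← matches

3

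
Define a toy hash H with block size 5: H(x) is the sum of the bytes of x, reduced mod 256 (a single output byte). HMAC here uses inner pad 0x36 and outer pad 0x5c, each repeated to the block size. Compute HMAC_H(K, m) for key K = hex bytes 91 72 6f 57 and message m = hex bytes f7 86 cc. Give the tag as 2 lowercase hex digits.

Key hex bytes 91 72 6f 57 is 4 bytes ≤ B = 5; zero-pad to 5 bytes: K' = 91 72 6f 57 00.
K' ⊕ ipad = a7 44 59 61 36.  K' ⊕ opad = cd 2e 33 0b 5c.
Inner input = (K'⊕ipad) ∥ m = a7 44 59 61 36 ∥ f7 86 cc.
Inner hash: sum = 167+68+89+97+54+247+134+204 = 1060; mod 256 = 36 → 24.
Outer input = (K'⊕opad) ∥ inner = cd 2e 33 0b 5c ∥ 24.
Outer hash (tag): sum = 205+46+51+11+92+36 = 441; mod 256 = 185 → b9.

b9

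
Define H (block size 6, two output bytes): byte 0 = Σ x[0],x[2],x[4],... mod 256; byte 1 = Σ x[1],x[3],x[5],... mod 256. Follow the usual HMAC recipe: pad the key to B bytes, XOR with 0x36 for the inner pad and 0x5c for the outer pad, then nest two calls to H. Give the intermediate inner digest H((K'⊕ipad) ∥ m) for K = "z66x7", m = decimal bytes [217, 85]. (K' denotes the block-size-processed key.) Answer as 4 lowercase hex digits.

Key "z66x7" = 7a 36 36 78 37 is 5 bytes ≤ B = 6; zero-pad to 6 bytes: K' = 7a 36 36 78 37 00.
K' ⊕ ipad = 4c 00 00 4e 01 36.
Inner input = 4c 00 00 4e 01 36 ∥ d9 55.
Inner hash: even-index sum = 294 mod 256 = 38; odd-index sum = 217 mod 256 = 217 → 26 d9.

26d9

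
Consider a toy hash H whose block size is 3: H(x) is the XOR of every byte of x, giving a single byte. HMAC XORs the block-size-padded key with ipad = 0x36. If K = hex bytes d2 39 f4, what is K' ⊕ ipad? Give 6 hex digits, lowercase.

e40fc2

Key hex bytes d2 39 f4 is exactly B = 3 bytes: K' = d2 39 f4.
XOR each byte with 0x36: d2⊕36=e4, 39⊕36=0f, f4⊕36=c2.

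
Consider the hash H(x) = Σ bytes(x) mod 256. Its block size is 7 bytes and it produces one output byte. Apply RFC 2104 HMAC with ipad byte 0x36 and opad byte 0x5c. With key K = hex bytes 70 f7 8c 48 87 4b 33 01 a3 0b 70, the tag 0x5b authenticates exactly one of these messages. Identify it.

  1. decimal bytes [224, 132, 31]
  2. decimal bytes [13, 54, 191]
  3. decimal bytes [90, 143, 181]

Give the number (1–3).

Key hex bytes 70 f7 8c 48 87 4b 33 01 a3 0b 70 is 11 bytes > B = 7, so hash it first: H(key) = 5f, then zero-pad to 7 bytes: K' = 5f 00 00 00 00 00 00.
K' ⊕ ipad = 69 36 36 36 36 36 36; K' ⊕ opad = 03 5c 5c 5c 5c 5c 5c.
m1: inner = H(69 36 36 36 36 36 36 e0 84 1f) = 30; tag = H(03 5c 5c 5c 5c 5c 5c 30) = 5b ← matches
m2: inner = H(69 36 36 36 36 36 36 0d 36 bf) = af; tag = H(03 5c 5c 5c 5c 5c 5c af) = da
m3: inner = H(69 36 36 36 36 36 36 5a 8f b5) = 4b; tag = H(03 5c 5c 5c 5c 5c 5c 4b) = 76

1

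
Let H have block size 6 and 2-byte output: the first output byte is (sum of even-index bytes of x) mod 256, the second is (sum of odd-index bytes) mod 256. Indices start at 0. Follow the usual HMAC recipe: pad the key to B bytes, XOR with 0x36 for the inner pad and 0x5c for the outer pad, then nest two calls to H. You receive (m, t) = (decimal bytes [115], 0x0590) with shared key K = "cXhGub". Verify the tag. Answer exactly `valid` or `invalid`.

valid

Key "cXhGub" = 63 58 68 47 75 62 is exactly B = 6 bytes: K' = 63 58 68 47 75 62.
K' ⊕ ipad = 55 6e 5e 71 43 54; K' ⊕ opad = 3f 04 34 1b 29 3e.
Inner hash: even-index sum = 361 mod 256 = 105; odd-index sum = 307 mod 256 = 51 → 69 33.
Outer hash (recomputed tag): even-index sum = 261 mod 256 = 5; odd-index sum = 144 mod 256 = 144 → 05 90.
Recomputed tag = 0590; claimed = 0590 → match.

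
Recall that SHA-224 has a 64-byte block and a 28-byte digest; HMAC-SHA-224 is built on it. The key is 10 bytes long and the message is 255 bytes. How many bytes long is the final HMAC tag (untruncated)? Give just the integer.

The tag is one SHA-224 digest: 28 bytes.

28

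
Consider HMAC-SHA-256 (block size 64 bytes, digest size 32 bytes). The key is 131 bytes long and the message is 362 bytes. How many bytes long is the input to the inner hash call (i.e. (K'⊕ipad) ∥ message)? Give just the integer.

426

Key is 131 > 64 bytes, so it is hashed to 32 bytes then zero-padded to 64: |K'| = 64.
Inner input = (K'⊕ipad) ∥ m → 64 + 362 = 426 bytes.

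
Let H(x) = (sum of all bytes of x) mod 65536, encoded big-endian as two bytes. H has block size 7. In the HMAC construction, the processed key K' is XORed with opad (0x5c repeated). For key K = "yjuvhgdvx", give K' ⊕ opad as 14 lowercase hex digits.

Key "yjuvhgdvx" = 79 6a 75 76 68 67 64 76 78 is 9 bytes > B = 7, so hash it first: H(key) = 03 ef, then zero-pad to 7 bytes: K' = 03 ef 00 00 00 00 00.
XOR each byte with 0x5c: 03⊕5c=5f, ef⊕5c=b3, 00⊕5c=5c, 00⊕5c=5c, 00⊕5c=5c, 00⊕5c=5c, 00⊕5c=5c.

5fb35c5c5c5c5c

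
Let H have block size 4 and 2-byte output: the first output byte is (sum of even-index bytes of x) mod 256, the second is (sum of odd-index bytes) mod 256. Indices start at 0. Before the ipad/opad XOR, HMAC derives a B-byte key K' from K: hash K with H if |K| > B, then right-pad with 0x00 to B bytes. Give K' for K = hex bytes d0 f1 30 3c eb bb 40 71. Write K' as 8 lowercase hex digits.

2b590000

|K| = 8 > B = 4, so first hash the key.
H(K): even-index sum = 555 mod 256 = 43; odd-index sum = 601 mod 256 = 89 → 2b 59.
Zero-pad H(K) = 2b 59 to 4 bytes: K' = 2b 59 00 00.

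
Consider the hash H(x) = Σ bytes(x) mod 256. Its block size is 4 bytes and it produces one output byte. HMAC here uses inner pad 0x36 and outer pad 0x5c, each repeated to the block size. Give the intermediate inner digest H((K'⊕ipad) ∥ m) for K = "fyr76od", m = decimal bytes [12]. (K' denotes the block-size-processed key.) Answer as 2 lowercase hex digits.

55

Key "fyr76od" = 66 79 72 37 36 6f 64 is 7 bytes > B = 4, so hash it first: H(key) = 91, then zero-pad to 4 bytes: K' = 91 00 00 00.
K' ⊕ ipad = a7 36 36 36.
Inner input = a7 36 36 36 ∥ 0c.
Inner hash: sum = 167+54+54+54+12 = 341; mod 256 = 85 → 55.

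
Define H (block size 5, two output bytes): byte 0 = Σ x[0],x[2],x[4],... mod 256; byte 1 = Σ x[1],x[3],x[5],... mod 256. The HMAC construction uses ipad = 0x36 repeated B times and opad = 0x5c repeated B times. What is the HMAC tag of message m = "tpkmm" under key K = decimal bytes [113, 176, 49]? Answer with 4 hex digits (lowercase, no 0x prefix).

fea9

Key decimal bytes [113, 176, 49] = 71 b0 31 is 3 bytes ≤ B = 5; zero-pad to 5 bytes: K' = 71 b0 31 00 00.
K' ⊕ ipad = 47 86 07 36 36.  K' ⊕ opad = 2d ec 6d 5c 5c.
Inner input = (K'⊕ipad) ∥ m = 47 86 07 36 36 ∥ 74 70 6b 6d 6d.
Inner hash: even-index sum = 353 mod 256 = 97; odd-index sum = 520 mod 256 = 8 → 61 08.
Outer input = (K'⊕opad) ∥ inner = 2d ec 6d 5c 5c ∥ 61 08.
Outer hash (tag): even-index sum = 254 mod 256 = 254; odd-index sum = 425 mod 256 = 169 → fe a9.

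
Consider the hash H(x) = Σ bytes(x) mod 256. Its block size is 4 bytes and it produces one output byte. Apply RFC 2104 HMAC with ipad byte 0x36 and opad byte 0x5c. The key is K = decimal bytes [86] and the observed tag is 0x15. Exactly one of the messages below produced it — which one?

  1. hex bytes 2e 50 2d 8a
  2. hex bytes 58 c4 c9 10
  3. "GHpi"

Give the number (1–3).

Key decimal bytes [86] = 56 is 1 byte ≤ B = 4; zero-pad to 4 bytes: K' = 56 00 00 00.
K' ⊕ ipad = 60 36 36 36; K' ⊕ opad = 0a 5c 5c 5c.
m1: inner = H(60 36 36 36 2e 50 2d 8a) = 37; tag = H(0a 5c 5c 5c 37) = 55
m2: inner = H(60 36 36 36 58 c4 c9 10) = f7; tag = H(0a 5c 5c 5c f7) = 15 ← matches
m3: inner = H(60 36 36 36 47 48 70 69) = 6a; tag = H(0a 5c 5c 5c 6a) = 88

2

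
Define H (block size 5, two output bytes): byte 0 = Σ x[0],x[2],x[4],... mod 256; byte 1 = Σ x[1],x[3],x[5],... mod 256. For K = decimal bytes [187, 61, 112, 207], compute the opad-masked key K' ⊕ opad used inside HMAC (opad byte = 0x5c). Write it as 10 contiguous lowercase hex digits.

e7612c935c

Key decimal bytes [187, 61, 112, 207] = bb 3d 70 cf is 4 bytes ≤ B = 5; zero-pad to 5 bytes: K' = bb 3d 70 cf 00.
XOR each byte with 0x5c: bb⊕5c=e7, 3d⊕5c=61, 70⊕5c=2c, cf⊕5c=93, 00⊕5c=5c.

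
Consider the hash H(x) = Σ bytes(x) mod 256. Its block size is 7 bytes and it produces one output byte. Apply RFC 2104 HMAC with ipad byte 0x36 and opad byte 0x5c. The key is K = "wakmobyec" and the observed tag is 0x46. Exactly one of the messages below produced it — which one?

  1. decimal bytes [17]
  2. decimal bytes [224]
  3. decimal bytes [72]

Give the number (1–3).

3

Key "wakmobyec" = 77 61 6b 6d 6f 62 79 65 63 is 9 bytes > B = 7, so hash it first: H(key) = c2, then zero-pad to 7 bytes: K' = c2 00 00 00 00 00 00.
K' ⊕ ipad = f4 36 36 36 36 36 36; K' ⊕ opad = 9e 5c 5c 5c 5c 5c 5c.
m1: inner = H(f4 36 36 36 36 36 36 11) = 49; tag = H(9e 5c 5c 5c 5c 5c 5c 49) = 0f
m2: inner = H(f4 36 36 36 36 36 36 e0) = 18; tag = H(9e 5c 5c 5c 5c 5c 5c 18) = de
m3: inner = H(f4 36 36 36 36 36 36 48) = 80; tag = H(9e 5c 5c 5c 5c 5c 5c 80) = 46 ← matches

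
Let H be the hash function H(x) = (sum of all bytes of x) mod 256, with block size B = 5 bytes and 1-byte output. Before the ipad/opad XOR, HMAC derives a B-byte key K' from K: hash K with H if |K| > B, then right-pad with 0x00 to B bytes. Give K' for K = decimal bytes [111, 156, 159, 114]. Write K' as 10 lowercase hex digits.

6f9c9f7200

Key decimal bytes [111, 156, 159, 114] = 6f 9c 9f 72 is 4 bytes ≤ B = 5; zero-pad to 5 bytes: K' = 6f 9c 9f 72 00.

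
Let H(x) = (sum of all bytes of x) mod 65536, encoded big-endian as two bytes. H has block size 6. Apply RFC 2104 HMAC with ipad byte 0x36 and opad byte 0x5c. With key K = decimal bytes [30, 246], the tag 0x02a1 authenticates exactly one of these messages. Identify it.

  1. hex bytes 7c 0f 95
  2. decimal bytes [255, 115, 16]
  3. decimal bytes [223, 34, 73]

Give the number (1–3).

Key decimal bytes [30, 246] = 1e f6 is 2 bytes ≤ B = 6; zero-pad to 6 bytes: K' = 1e f6 00 00 00 00.
K' ⊕ ipad = 28 c0 36 36 36 36; K' ⊕ opad = 42 aa 5c 5c 5c 5c.
m1: inner = H(28 c0 36 36 36 36 7c 0f 95) = 02 e0; tag = H(42 aa 5c 5c 5c 5c 02 e0) = 033e
m2: inner = H(28 c0 36 36 36 36 ff 73 10) = 03 42; tag = H(42 aa 5c 5c 5c 5c 03 42) = 02a1 ← matches
m3: inner = H(28 c0 36 36 36 36 df 22 49) = 03 0a; tag = H(42 aa 5c 5c 5c 5c 03 0a) = 0269

2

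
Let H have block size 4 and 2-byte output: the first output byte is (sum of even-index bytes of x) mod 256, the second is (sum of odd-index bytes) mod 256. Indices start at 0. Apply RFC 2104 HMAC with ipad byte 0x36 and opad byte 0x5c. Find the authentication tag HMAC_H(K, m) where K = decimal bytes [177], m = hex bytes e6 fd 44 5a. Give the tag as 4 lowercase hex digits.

Key decimal bytes [177] = b1 is 1 byte ≤ B = 4; zero-pad to 4 bytes: K' = b1 00 00 00.
K' ⊕ ipad = 87 36 36 36.  K' ⊕ opad = ed 5c 5c 5c.
Inner input = (K'⊕ipad) ∥ m = 87 36 36 36 ∥ e6 fd 44 5a.
Inner hash: even-index sum = 487 mod 256 = 231; odd-index sum = 451 mod 256 = 195 → e7 c3.
Outer input = (K'⊕opad) ∥ inner = ed 5c 5c 5c ∥ e7 c3.
Outer hash (tag): even-index sum = 560 mod 256 = 48; odd-index sum = 379 mod 256 = 123 → 30 7b.

307b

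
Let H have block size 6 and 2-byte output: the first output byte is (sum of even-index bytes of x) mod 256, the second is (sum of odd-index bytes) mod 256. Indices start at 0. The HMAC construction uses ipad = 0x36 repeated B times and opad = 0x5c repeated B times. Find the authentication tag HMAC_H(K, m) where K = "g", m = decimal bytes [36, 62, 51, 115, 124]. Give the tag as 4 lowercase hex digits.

8367

Key "g" = 67 is 1 byte ≤ B = 6; zero-pad to 6 bytes: K' = 67 00 00 00 00 00.
K' ⊕ ipad = 51 36 36 36 36 36.  K' ⊕ opad = 3b 5c 5c 5c 5c 5c.
Inner input = (K'⊕ipad) ∥ m = 51 36 36 36 36 36 ∥ 24 3e 33 73 7c.
Inner hash: even-index sum = 400 mod 256 = 144; odd-index sum = 339 mod 256 = 83 → 90 53.
Outer input = (K'⊕opad) ∥ inner = 3b 5c 5c 5c 5c 5c ∥ 90 53.
Outer hash (tag): even-index sum = 387 mod 256 = 131; odd-index sum = 359 mod 256 = 103 → 83 67.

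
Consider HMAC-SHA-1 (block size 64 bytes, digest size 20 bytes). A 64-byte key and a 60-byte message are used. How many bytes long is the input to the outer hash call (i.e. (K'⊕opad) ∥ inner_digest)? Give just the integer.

84

Key is 64 ≤ 64 bytes, zero-padded: |K'| = 64.
Outer input = (K'⊕opad) ∥ H(inner) → 64 + 20 = 84 bytes.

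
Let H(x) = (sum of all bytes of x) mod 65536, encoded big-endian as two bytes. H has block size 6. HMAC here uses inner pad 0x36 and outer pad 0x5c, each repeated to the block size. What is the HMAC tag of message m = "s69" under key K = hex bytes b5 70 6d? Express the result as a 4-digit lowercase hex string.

Key hex bytes b5 70 6d is 3 bytes ≤ B = 6; zero-pad to 6 bytes: K' = b5 70 6d 00 00 00.
K' ⊕ ipad = 83 46 5b 36 36 36.  K' ⊕ opad = e9 2c 31 5c 5c 5c.
Inner input = (K'⊕ipad) ∥ m = 83 46 5b 36 36 36 ∥ 73 36 39.
Inner hash: sum = 131+70+91+54+54+54+115+54+57 = 680 → 02 a8.
Outer input = (K'⊕opad) ∥ inner = e9 2c 31 5c 5c 5c ∥ 02 a8.
Outer hash (tag): sum = 233+44+49+92+92+92+2+168 = 772 → 03 04.

0304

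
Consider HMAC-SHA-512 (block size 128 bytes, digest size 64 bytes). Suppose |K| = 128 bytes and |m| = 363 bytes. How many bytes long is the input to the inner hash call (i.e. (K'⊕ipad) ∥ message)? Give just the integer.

Key is 128 ≤ 128 bytes, zero-padded: |K'| = 128.
Inner input = (K'⊕ipad) ∥ m → 128 + 363 = 491 bytes.

491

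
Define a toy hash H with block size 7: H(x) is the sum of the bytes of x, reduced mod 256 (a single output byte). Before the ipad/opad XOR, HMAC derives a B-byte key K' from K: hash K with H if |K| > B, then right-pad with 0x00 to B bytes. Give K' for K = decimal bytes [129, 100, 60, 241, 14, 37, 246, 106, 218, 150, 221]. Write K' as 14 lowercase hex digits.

f2000000000000

|K| = 11 > B = 7, so first hash the key.
H(K): sum = 129+100+60+241+14+37+246+106+218+150+221 = 1522; mod 256 = 242 → f2.
Zero-pad H(K) = f2 to 7 bytes: K' = f2 00 00 00 00 00 00.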